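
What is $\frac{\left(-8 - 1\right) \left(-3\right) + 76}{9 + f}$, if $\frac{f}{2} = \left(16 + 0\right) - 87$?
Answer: $- \frac{103}{133} \approx -0.77444$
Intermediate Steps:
$f = -142$ ($f = 2 \left(\left(16 + 0\right) - 87\right) = 2 \left(16 - 87\right) = 2 \left(-71\right) = -142$)
$\frac{\left(-8 - 1\right) \left(-3\right) + 76}{9 + f} = \frac{\left(-8 - 1\right) \left(-3\right) + 76}{9 - 142} = \frac{\left(-9\right) \left(-3\right) + 76}{-133} = \left(27 + 76\right) \left(- \frac{1}{133}\right) = 103 \left(- \frac{1}{133}\right) = - \frac{103}{133}$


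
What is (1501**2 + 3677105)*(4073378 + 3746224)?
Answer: 46371068737812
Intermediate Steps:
(1501**2 + 3677105)*(4073378 + 3746224) = (2253001 + 3677105)*7819602 = 5930106*7819602 = 46371068737812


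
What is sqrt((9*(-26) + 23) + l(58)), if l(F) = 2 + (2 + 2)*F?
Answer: sqrt(23) ≈ 4.7958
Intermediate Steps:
l(F) = 2 + 4*F
sqrt((9*(-26) + 23) + l(58)) = sqrt((9*(-26) + 23) + (2 + 4*58)) = sqrt((-234 + 23) + (2 + 232)) = sqrt(-211 + 234) = sqrt(23)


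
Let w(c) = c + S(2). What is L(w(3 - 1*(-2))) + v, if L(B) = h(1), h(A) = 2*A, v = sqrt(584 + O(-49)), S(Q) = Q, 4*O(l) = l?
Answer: 2 + sqrt(2287)/2 ≈ 25.911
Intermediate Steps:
O(l) = l/4
v = sqrt(2287)/2 (v = sqrt(584 + (1/4)*(-49)) = sqrt(584 - 49/4) = sqrt(2287/4) = sqrt(2287)/2 ≈ 23.911)
w(c) = 2 + c (w(c) = c + 2 = 2 + c)
L(B) = 2 (L(B) = 2*1 = 2)
L(w(3 - 1*(-2))) + v = 2 + sqrt(2287)/2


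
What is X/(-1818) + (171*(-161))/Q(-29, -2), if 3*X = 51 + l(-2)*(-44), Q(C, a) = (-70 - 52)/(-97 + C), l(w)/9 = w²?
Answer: -3153204383/110898 ≈ -28433.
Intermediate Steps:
l(w) = 9*w²
Q(C, a) = -122/(-97 + C)
X = -511 (X = (51 + (9*(-2)²)*(-44))/3 = (51 + (9*4)*(-44))/3 = (51 + 36*(-44))/3 = (51 - 1584)/3 = (⅓)*(-1533) = -511)
X/(-1818) + (171*(-161))/Q(-29, -2) = -511/(-1818) + (171*(-161))/((-122/(-97 - 29))) = -511*(-1/1818) - 27531/((-122/(-126))) = 511/1818 - 27531/((-122*(-1/126))) = 511/1818 - 27531/61/63 = 511/1818 - 27531*63/61 = 511/1818 - 1734453/61 = -3153204383/110898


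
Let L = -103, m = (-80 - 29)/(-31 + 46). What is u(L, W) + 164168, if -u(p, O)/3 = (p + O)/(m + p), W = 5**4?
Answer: 135778681/827 ≈ 1.6418e+5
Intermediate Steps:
m = -109/15 ≈ -7.2667
W = 625
u(p, O) = -3*(O + p)/(-109/15 + p) (u(p, O) = -3*(p + O)/(-109/15 + p) = -3*(O + p)/(-109/15 + p))
u(L, W) + 164168 = 45*(-1*625 - 1*(-103))/(-109 + 15*(-103)) + 164168 = 45*(-625 + 103)/(-109 - 1545) + 164168 = 45*(-522)/(-1654) + 164168 = 45*(-1/1654)*(-522) + 164168 = 11745/827 + 164168 = 135778681/827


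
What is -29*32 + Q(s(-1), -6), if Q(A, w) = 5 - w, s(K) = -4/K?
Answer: -917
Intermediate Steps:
-29*32 + Q(s(-1), -6) = -29*32 + (5 - 1*(-6)) = -928 + (5 + 6) = -928 + 11 = -917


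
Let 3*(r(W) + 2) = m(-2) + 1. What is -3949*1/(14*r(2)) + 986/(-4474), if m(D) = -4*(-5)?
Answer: -8868423/156590 ≈ -56.635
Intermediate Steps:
m(D) = 20
r(W) = 5 (r(W) = -2 + (20 + 1)/3 = -2 + (⅓)*21 = -2 + 7 = 5)
-3949*1/(14*r(2)) + 986/(-4474) = -3949/(14*5) + 986/(-4474) = -3949/70 + 986*(-1/4474) = -3949*1/70 - 493/2237 = -3949/70 - 493/2237 = -8868423/156590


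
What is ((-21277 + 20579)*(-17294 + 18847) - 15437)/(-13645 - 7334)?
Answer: 122159/2331 ≈ 52.406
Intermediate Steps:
((-21277 + 20579)*(-17294 + 18847) - 15437)/(-13645 - 7334) = (-698*1553 - 15437)/(-20979) = (-1083994 - 15437)*(-1/20979) = -1099431*(-1/20979) = 122159/2331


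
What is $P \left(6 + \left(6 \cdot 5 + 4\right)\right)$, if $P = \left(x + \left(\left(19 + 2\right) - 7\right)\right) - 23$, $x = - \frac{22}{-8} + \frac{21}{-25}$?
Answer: $- \frac{1418}{5} \approx -283.6$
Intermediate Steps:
$x = \frac{191}{100}$ ($x = \left(-22\right) \left(- \frac{1}{8}\right) + 21 \left(- \frac{1}{25}\right) = \frac{11}{4} - \frac{21}{25} = \frac{191}{100} \approx 1.91$)
$P = - \frac{709}{100}$ ($P = \left(\frac{191}{100} + \left(\left(19 + 2\right) - 7\right)\right) - 23 = \left(\frac{191}{100} + \left(21 - 7\right)\right) - 23 = \left(\frac{191}{100} + 14\right) - 23 = \frac{1591}{100} - 23 = - \frac{709}{100} \approx -7.09$)
$P \left(6 + \left(6 \cdot 5 + 4\right)\right) = - \frac{709 \left(6 + \left(6 \cdot 5 + 4\right)\right)}{100} = - \frac{709 \left(6 + \left(30 + 4\right)\right)}{100} = - \frac{709 \left(6 + 34\right)}{100} = \left(- \frac{709}{100}\right) 40 = - \frac{1418}{5}$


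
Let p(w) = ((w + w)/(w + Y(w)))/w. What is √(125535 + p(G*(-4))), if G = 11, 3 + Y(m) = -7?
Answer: 2*√2542083/9 ≈ 354.31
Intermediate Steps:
Y(m) = -10 (Y(m) = -3 - 7 = -10)
p(w) = 2/(-10 + w) (p(w) = ((w + w)/(w - 10))/w = ((2*w)/(-10 + w))/w = (2*w/(-10 + w))/w = 2/(-10 + w))
√(125535 + p(G*(-4))) = √(125535 + 2/(-10 + 11*(-4))) = √(125535 + 2/(-10 - 44)) = √(125535 + 2/(-54)) = √(125535 + 2*(-1/54)) = √(125535 - 1/27) = √(3389444/27) = 2*√2542083/9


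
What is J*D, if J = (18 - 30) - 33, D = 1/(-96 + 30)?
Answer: 15/22 ≈ 0.68182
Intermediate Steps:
D = -1/66 (D = 1/(-66) = -1/66 ≈ -0.015152)
J = -45 (J = -12 - 33 = -45)
J*D = -45*(-1/66) = 15/22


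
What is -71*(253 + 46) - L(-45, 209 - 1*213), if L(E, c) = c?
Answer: -21225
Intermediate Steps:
-71*(253 + 46) - L(-45, 209 - 1*213) = -71*(253 + 46) - (209 - 1*213) = -71*299 - (209 - 213) = -21229 - 1*(-4) = -21229 + 4 = -21225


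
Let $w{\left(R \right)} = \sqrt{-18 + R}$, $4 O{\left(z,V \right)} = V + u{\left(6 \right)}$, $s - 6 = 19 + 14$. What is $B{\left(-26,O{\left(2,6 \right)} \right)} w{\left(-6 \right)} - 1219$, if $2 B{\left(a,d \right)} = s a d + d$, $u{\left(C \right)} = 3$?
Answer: $-1219 - \frac{9117 i \sqrt{6}}{4} \approx -1219.0 - 5583.0 i$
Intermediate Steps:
$s = 39$ ($s = 6 + \left(19 + 14\right) = 6 + 33 = 39$)
$O{\left(z,V \right)} = \frac{3}{4} + \frac{V}{4}$ ($O{\left(z,V \right)} = \frac{V + 3}{4} = \frac{3 + V}{4} = \frac{3}{4} + \frac{V}{4}$)
$B{\left(a,d \right)} = \frac{d}{2} + \frac{39 a d}{2}$ ($B{\left(a,d \right)} = \frac{39 a d + d}{2} = \frac{d + 39 a d}{2} = \frac{d}{2} + \frac{39 a d}{2}$)
$B{\left(-26,O{\left(2,6 \right)} \right)} w{\left(-6 \right)} - 1219 = \frac{\left(\frac{3}{4} + \frac{1}{4} \cdot 6\right) \left(1 + 39 \left(-26\right)\right)}{2} \sqrt{-18 - 6} - 1219 = \frac{\left(\frac{3}{4} + \frac{3}{2}\right) \left(1 - 1014\right)}{2} \sqrt{-24} - 1219 = \frac{1}{2} \cdot \frac{9}{4} \left(-1013\right) 2 i \sqrt{6} - 1219 = - \frac{9117 \cdot 2 i \sqrt{6}}{8} - 1219 = - \frac{9117 i \sqrt{6}}{4} - 1219 = -1219 - \frac{9117 i \sqrt{6}}{4}$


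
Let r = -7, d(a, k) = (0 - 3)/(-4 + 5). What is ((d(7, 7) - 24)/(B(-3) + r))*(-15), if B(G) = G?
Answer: -81/2 ≈ -40.500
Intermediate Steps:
d(a, k) = -3 (d(a, k) = -3/1 = -3*1 = -3)
((d(7, 7) - 24)/(B(-3) + r))*(-15) = ((-3 - 24)/(-3 - 7))*(-15) = -27/(-10)*(-15) = -27*(-⅒)*(-15) = (27/10)*(-15) = -81/2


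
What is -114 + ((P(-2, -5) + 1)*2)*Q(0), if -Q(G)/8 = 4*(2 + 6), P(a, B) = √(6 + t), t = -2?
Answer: -1650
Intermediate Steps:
P(a, B) = 2 (P(a, B) = √(6 - 2) = √4 = 2)
Q(G) = -256 (Q(G) = -32*(2 + 6) = -32*8 = -8*32 = -256)
-114 + ((P(-2, -5) + 1)*2)*Q(0) = -114 + ((2 + 1)*2)*(-256) = -114 + (3*2)*(-256) = -114 + 6*(-256) = -114 - 1536 = -1650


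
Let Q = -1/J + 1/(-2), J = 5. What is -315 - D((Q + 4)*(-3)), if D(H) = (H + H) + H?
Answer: -2853/10 ≈ -285.30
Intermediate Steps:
Q = -7/10 (Q = -1/5 + 1/(-2) = -1*⅕ + 1*(-½) = -⅕ - ½ = -7/10 ≈ -0.70000)
D(H) = 3*H (D(H) = 2*H + H = 3*H)
-315 - D((Q + 4)*(-3)) = -315 - 3*(-7/10 + 4)*(-3) = -315 - 3*(33/10)*(-3) = -315 - 3*(-99)/10 = -315 - 1*(-297/10) = -315 + 297/10 = -2853/10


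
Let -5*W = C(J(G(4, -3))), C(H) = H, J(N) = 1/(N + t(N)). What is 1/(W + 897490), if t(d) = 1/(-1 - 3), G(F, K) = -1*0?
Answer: 5/4487454 ≈ 1.1142e-6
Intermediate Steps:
G(F, K) = 0
t(d) = -¼ (t(d) = 1/(-4) = -¼)
J(N) = 1/(-¼ + N) (J(N) = 1/(N - ¼) = 1/(-¼ + N))
W = ⅘ (W = -4/(5*(-1 + 4*0)) = -4/(5*(-1 + 0)) = -4/(5*(-1)) = -4*(-1)/5 = -⅕*(-4) = ⅘ ≈ 0.80000)
1/(W + 897490) = 1/(⅘ + 897490) = 1/(4487454/5) = 5/4487454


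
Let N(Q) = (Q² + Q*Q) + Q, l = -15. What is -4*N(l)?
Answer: -1740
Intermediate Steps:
N(Q) = Q + 2*Q² (N(Q) = (Q² + Q²) + Q = 2*Q² + Q = Q + 2*Q²)
-4*N(l) = -(-60)*(1 + 2*(-15)) = -(-60)*(1 - 30) = -(-60)*(-29) = -4*435 = -1740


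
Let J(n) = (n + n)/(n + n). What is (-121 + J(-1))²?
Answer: 14400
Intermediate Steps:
J(n) = 1 (J(n) = (2*n)/((2*n)) = (2*n)*(1/(2*n)) = 1)
(-121 + J(-1))² = (-121 + 1)² = (-120)² = 14400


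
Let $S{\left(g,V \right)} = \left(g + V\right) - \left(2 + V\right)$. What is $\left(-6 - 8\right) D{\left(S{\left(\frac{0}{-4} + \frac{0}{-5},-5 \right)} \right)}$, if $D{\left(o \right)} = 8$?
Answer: $-112$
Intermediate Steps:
$S{\left(g,V \right)} = -2 + g$ ($S{\left(g,V \right)} = \left(V + g\right) - \left(2 + V\right) = -2 + g$)
$\left(-6 - 8\right) D{\left(S{\left(\frac{0}{-4} + \frac{0}{-5},-5 \right)} \right)} = \left(-6 - 8\right) 8 = \left(-14\right) 8 = -112$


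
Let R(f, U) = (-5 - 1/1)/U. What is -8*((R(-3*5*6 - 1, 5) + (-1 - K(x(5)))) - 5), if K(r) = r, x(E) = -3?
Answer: 168/5 ≈ 33.600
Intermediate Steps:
R(f, U) = -6/U (R(f, U) = (-5 - 1*1)/U = (-5 - 1)/U = -6/U)
-8*((R(-3*5*6 - 1, 5) + (-1 - K(x(5)))) - 5) = -8*((-6/5 + (-1 - 1*(-3))) - 5) = -8*((-6*⅕ + (-1 + 3)) - 5) = -8*((-6/5 + 2) - 5) = -8*(⅘ - 5) = -8*(-21/5) = 168/5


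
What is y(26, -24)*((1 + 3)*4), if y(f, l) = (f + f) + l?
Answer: 448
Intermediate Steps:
y(f, l) = l + 2*f (y(f, l) = 2*f + l = l + 2*f)
y(26, -24)*((1 + 3)*4) = (-24 + 2*26)*((1 + 3)*4) = (-24 + 52)*(4*4) = 28*16 = 448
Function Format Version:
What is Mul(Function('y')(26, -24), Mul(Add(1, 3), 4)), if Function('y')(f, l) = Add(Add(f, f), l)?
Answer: 448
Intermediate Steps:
Function('y')(f, l) = Add(l, Mul(2, f)) (Function('y')(f, l) = Add(Mul(2, f), l) = Add(l, Mul(2, f)))
Mul(Function('y')(26, -24), Mul(Add(1, 3), 4)) = Mul(Add(-24, Mul(2, 26)), Mul(Add(1, 3), 4)) = Mul(Add(-24, 52), Mul(4, 4)) = Mul(28, 16) = 448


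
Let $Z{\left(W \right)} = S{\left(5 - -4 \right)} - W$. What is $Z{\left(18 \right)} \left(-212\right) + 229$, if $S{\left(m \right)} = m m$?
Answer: $-13127$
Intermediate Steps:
$S{\left(m \right)} = m^{2}$
$Z{\left(W \right)} = 81 - W$ ($Z{\left(W \right)} = \left(5 - -4\right)^{2} - W = \left(5 + 4\right)^{2} - W = 9^{2} - W = 81 - W$)
$Z{\left(18 \right)} \left(-212\right) + 229 = \left(81 - 18\right) \left(-212\right) + 229 = 63 \left(-212\right) + 229 = -13356 + 229 = -13127$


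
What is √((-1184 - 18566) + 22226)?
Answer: 2*√619 ≈ 49.759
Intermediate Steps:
√((-1184 - 18566) + 22226) = √(-19750 + 22226) = √2476 = 2*√619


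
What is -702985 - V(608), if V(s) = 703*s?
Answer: -1130409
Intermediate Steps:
-702985 - V(608) = -702985 - 703*608 = -702985 - 1*427424 = -702985 - 427424 = -1130409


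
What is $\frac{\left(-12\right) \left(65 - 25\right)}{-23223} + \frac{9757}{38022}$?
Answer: $\frac{81612457}{294328302} \approx 0.27728$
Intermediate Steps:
$\frac{\left(-12\right) \left(65 - 25\right)}{-23223} + \frac{9757}{38022} = - 12 \left(65 - 25\right) \left(- \frac{1}{23223}\right) + 9757 \cdot \frac{1}{38022} = \left(-12\right) 40 \left(- \frac{1}{23223}\right) + \frac{9757}{38022} = \left(-480\right) \left(- \frac{1}{23223}\right) + \frac{9757}{38022} = \frac{160}{7741} + \frac{9757}{38022} = \frac{81612457}{294328302}$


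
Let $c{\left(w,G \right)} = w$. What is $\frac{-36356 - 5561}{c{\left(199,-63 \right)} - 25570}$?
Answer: $\frac{41917}{25371} \approx 1.6522$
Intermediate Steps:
$\frac{-36356 - 5561}{c{\left(199,-63 \right)} - 25570} = \frac{-36356 - 5561}{199 - 25570} = - \frac{41917}{199 - 25570} = - \frac{41917}{-25371} = \left(-41917\right) \left(- \frac{1}{25371}\right) = \frac{41917}{25371}$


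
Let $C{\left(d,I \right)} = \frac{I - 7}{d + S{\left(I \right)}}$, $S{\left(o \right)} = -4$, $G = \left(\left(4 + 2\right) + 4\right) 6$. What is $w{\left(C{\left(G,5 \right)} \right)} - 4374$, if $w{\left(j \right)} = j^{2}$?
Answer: $- \frac{3429215}{784} \approx -4374.0$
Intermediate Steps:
$G = 60$ ($G = \left(6 + 4\right) 6 = 10 \cdot 6 = 60$)
$C{\left(d,I \right)} = \frac{-7 + I}{-4 + d}$ ($C{\left(d,I \right)} = \frac{I - 7}{d - 4} = \frac{-7 + I}{-4 + d}$)
$w{\left(C{\left(G,5 \right)} \right)} - 4374 = \left(\frac{-7 + 5}{-4 + 60}\right)^{2} - 4374 = \left(\frac{1}{56} \left(-2\right)\right)^{2} - 4374 = \left(- \frac{1}{28}\right)^{2} - 4374 = \frac{1}{784} - 4374 = - \frac{3429215}{784}$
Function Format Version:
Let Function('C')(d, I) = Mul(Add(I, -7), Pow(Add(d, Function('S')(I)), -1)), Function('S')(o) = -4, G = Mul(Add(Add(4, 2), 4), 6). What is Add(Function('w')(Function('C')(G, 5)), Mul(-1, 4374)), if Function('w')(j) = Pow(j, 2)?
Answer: Rational(-3429215, 784) ≈ -4374.0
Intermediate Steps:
G = 60 (G = Mul(Add(6, 4), 6) = Mul(10, 6) = 60)
Function('C')(d, I) = Mul(Pow(Add(-4, d), -1), Add(-7, I)) (Function('C')(d, I) = Mul(Add(I, -7), Pow(Add(d, -4), -1)) = Mul(Add(-7, I), Pow(Add(-4, d), -1)) = Mul(Pow(Add(-4, d), -1), Add(-7, I)))
Add(Function('w')(Function('C')(G, 5)), Mul(-1, 4374)) = Add(Pow(Mul(Pow(Add(-4, 60), -1), Add(-7, 5)), 2), Mul(-1, 4374)) = Add(Pow(Mul(Pow(56, -1), -2), 2), -4374) = Add(Pow(Mul(Rational(1, 56), -2), 2), -4374) = Add(Pow(Rational(-1, 28), 2), -4374) = Add(Rational(1, 784), -4374) = Rational(-3429215, 784)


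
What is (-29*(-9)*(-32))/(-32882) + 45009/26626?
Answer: 851183145/437758066 ≈ 1.9444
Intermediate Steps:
(-29*(-9)*(-32))/(-32882) + 45009/26626 = (261*(-32))*(-1/32882) + 45009*(1/26626) = -8352*(-1/32882) + 45009/26626 = 4176/16441 + 45009/26626 = 851183145/437758066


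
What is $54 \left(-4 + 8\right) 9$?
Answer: $1944$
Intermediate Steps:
$54 \left(-4 + 8\right) 9 = 54 \cdot 4 \cdot 9 = 54 \cdot 36 = 1944$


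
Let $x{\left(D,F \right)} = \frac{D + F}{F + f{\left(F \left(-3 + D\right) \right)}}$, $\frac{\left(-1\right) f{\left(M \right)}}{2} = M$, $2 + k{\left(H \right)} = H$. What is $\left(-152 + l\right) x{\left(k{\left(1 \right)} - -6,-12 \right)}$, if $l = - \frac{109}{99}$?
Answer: $\frac{106099}{3564} \approx 29.77$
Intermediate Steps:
$k{\left(H \right)} = -2 + H$
$f{\left(M \right)} = - 2 M$
$l = - \frac{109}{99}$ ($l = \left(-109\right) \frac{1}{99} = - \frac{109}{99} \approx -1.101$)
$x{\left(D,F \right)} = \frac{D + F}{F - 2 F \left(-3 + D\right)}$
$\left(-152 + l\right) x{\left(k{\left(1 \right)} - -6,-12 \right)} = \left(-152 - \frac{109}{99}\right) \frac{- (\left(-2 + 1\right) - -6) - -12}{\left(-12\right) \left(-7 + 2 \left(\left(-2 + 1\right) - -6\right)\right)} = - \frac{15157 \left(- \frac{- (-1 + 6) + 12}{12 \left(-7 + 2 \left(-1 + 6\right)\right)}\right)}{99} = - \frac{15157 \left(- \frac{\left(-1\right) 5 + 12}{12 \left(-7 + 2 \cdot 5\right)}\right)}{99} = - \frac{15157 \left(- \frac{-5 + 12}{12 \left(-7 + 10\right)}\right)}{99} = - \frac{15157 \left(\left(- \frac{1}{12}\right) \frac{1}{3} \cdot 7\right)}{99} = \left(- \frac{15157}{99}\right) \left(- \frac{7}{36}\right) = \frac{106099}{3564}$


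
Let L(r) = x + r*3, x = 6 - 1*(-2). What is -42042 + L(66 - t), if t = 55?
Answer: -42001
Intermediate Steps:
x = 8 (x = 6 + 2 = 8)
L(r) = 8 + 3*r (L(r) = 8 + r*3 = 8 + 3*r)
-42042 + L(66 - t) = -42042 + (8 + 3*(66 - 1*55)) = -42042 + (8 + 3*(66 - 55)) = -42042 + (8 + 3*11) = -42042 + (8 + 33) = -42042 + 41 = -42001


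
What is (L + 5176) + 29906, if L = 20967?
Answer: 56049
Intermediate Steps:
(L + 5176) + 29906 = (20967 + 5176) + 29906 = 26143 + 29906 = 56049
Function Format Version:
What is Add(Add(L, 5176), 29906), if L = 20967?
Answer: 56049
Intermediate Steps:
Add(Add(L, 5176), 29906) = Add(Add(20967, 5176), 29906) = Add(26143, 29906) = 56049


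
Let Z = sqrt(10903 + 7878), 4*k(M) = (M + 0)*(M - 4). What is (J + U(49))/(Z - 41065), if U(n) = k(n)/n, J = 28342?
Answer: -4657304845/6745261776 - 113413*sqrt(18781)/6745261776 ≈ -0.69276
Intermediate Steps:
k(M) = M*(-4 + M)/4 (k(M) = ((M + 0)*(M - 4))/4 = (M*(-4 + M))/4 = M*(-4 + M)/4)
Z = sqrt(18781) ≈ 137.04
U(n) = -1 + n/4 (U(n) = (n*(-4 + n)/4)/n = -1 + n/4)
(J + U(49))/(Z - 41065) = (28342 + (-1 + (1/4)*49))/(sqrt(18781) - 41065) = (28342 + (-1 + 49/4))/(-41065 + sqrt(18781)) = (28342 + 45/4)/(-41065 + sqrt(18781)) = 113413/(4*(-41065 + sqrt(18781)))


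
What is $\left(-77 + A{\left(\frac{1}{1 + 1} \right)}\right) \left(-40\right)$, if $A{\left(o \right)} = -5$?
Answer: $3280$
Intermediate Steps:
$\left(-77 + A{\left(\frac{1}{1 + 1} \right)}\right) \left(-40\right) = \left(-77 - 5\right) \left(-40\right) = \left(-82\right) \left(-40\right) = 3280$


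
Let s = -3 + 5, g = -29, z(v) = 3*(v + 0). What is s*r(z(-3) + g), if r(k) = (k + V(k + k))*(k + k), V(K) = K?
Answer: 17328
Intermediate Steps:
z(v) = 3*v
s = 2
r(k) = 6*k**2 (r(k) = (k + (k + k))*(k + k) = (k + 2*k)*(2*k) = (3*k)*(2*k) = 6*k**2)
s*r(z(-3) + g) = 2*(6*(3*(-3) - 29)**2) = 2*(6*(-9 - 29)**2) = 2*(6*(-38)**2) = 2*(6*1444) = 2*8664 = 17328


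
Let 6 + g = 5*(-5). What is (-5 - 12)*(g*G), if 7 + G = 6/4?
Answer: -5797/2 ≈ -2898.5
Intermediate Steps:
g = -31 (g = -6 + 5*(-5) = -6 - 25 = -31)
G = -11/2 (G = -7 + 6/4 = -7 + 6*(¼) = -7 + 3/2 = -11/2 ≈ -5.5000)
(-5 - 12)*(g*G) = (-5 - 12)*(-31*(-11/2)) = -17*341/2 = -5797/2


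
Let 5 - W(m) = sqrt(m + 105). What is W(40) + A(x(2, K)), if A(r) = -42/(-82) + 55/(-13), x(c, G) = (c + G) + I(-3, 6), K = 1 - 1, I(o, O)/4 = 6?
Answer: 683/533 - sqrt(145) ≈ -10.760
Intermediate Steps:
W(m) = 5 - sqrt(105 + m) (W(m) = 5 - sqrt(m + 105) = 5 - sqrt(105 + m))
I(o, O) = 24 (I(o, O) = 4*6 = 24)
K = 0
x(c, G) = 24 + G + c (x(c, G) = (c + G) + 24 = (G + c) + 24 = 24 + G + c)
A(r) = -1982/533 (A(r) = -42*(-1/82) + 55*(-1/13) = 21/41 - 55/13 = -1982/533)
W(40) + A(x(2, K)) = (5 - sqrt(105 + 40)) - 1982/533 = (5 - sqrt(145)) - 1982/533 = 683/533 - sqrt(145)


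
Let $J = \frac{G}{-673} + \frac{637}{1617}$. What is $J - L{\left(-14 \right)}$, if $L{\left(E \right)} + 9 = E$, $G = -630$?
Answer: $\frac{540346}{22209} \approx 24.33$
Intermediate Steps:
$L{\left(E \right)} = -9 + E$
$J = \frac{29539}{22209}$ ($J = - \frac{630}{-673} + \frac{637}{1617} = \left(-630\right) \left(- \frac{1}{673}\right) + 637 \cdot \frac{1}{1617} = \frac{630}{673} + \frac{13}{33} = \frac{29539}{22209} \approx 1.33$)
$J - L{\left(-14 \right)} = \frac{29539}{22209} - \left(-9 - 14\right) = \frac{29539}{22209} - -23 = \frac{29539}{22209} + 23 = \frac{540346}{22209}$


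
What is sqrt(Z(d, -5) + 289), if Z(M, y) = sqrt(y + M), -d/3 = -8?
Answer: sqrt(289 + sqrt(19)) ≈ 17.128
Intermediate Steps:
d = 24 (d = -3*(-8) = 24)
Z(M, y) = sqrt(M + y)
sqrt(Z(d, -5) + 289) = sqrt(sqrt(24 - 5) + 289) = sqrt(sqrt(19) + 289) = sqrt(289 + sqrt(19))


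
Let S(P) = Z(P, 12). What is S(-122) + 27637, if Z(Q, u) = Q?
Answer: 27515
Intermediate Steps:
S(P) = P
S(-122) + 27637 = -122 + 27637 = 27515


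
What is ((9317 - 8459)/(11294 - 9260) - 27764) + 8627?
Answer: -6487300/339 ≈ -19137.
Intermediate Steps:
((9317 - 8459)/(11294 - 9260) - 27764) + 8627 = (858/2034 - 27764) + 8627 = (858*(1/2034) - 27764) + 8627 = (143/339 - 27764) + 8627 = -9411853/339 + 8627 = -6487300/339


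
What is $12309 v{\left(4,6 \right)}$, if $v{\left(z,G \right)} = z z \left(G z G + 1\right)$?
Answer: $28556880$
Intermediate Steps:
$v{\left(z,G \right)} = z^{2} \left(1 + z G^{2}\right)$ ($v{\left(z,G \right)} = z^{2} \left(z G^{2} + 1\right) = z^{2} \left(1 + z G^{2}\right)$)
$12309 v{\left(4,6 \right)} = 12309 \cdot 4^{2} \left(1 + 4 \cdot 6^{2}\right) = 12309 \cdot 16 \left(1 + 4 \cdot 36\right) = 12309 \cdot 16 \left(1 + 144\right) = 12309 \cdot 16 \cdot 145 = 12309 \cdot 2320 = 28556880$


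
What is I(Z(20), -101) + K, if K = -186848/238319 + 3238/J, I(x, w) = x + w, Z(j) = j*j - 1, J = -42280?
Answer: 1497007165499/5038063660 ≈ 297.14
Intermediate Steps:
Z(j) = -1 + j² (Z(j) = j² - 1 = -1 + j²)
I(x, w) = w + x
K = -4335805181/5038063660 (K = -186848/238319 + 3238/(-42280) = -186848*1/238319 + 3238*(-1/42280) = -186848/238319 - 1619/21140 = -4335805181/5038063660 ≈ -0.86061)
I(Z(20), -101) + K = (-101 + (-1 + 20²)) - 4335805181/5038063660 = (-101 + (-1 + 400)) - 4335805181/5038063660 = (-101 + 399) - 4335805181/5038063660 = 298 - 4335805181/5038063660 = 1497007165499/5038063660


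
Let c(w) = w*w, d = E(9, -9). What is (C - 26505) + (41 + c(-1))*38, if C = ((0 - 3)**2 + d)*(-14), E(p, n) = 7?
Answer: -25133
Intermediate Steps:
d = 7
c(w) = w**2
C = -224 (C = ((0 - 3)**2 + 7)*(-14) = ((-3)**2 + 7)*(-14) = (9 + 7)*(-14) = 16*(-14) = -224)
(C - 26505) + (41 + c(-1))*38 = (-224 - 26505) + (41 + (-1)**2)*38 = -26729 + (41 + 1)*38 = -26729 + 42*38 = -26729 + 1596 = -25133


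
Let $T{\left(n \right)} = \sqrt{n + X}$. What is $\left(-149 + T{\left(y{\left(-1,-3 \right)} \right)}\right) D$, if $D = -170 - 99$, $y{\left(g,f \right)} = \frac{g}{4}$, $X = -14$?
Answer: $40081 - \frac{269 i \sqrt{57}}{2} \approx 40081.0 - 1015.5 i$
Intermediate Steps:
$y{\left(g,f \right)} = \frac{g}{4}$ ($y{\left(g,f \right)} = g \frac{1}{4} = \frac{g}{4}$)
$D = -269$
$T{\left(n \right)} = \sqrt{-14 + n}$ ($T{\left(n \right)} = \sqrt{n - 14} = \sqrt{-14 + n}$)
$\left(-149 + T{\left(y{\left(-1,-3 \right)} \right)}\right) D = \left(-149 + \sqrt{-14 + \frac{1}{4} \left(-1\right)}\right) \left(-269\right) = \left(-149 + \sqrt{-14 - \frac{1}{4}}\right) \left(-269\right) = \left(-149 + \sqrt{- \frac{57}{4}}\right) \left(-269\right) = \left(-149 + \frac{i \sqrt{57}}{2}\right) \left(-269\right) = 40081 - \frac{269 i \sqrt{57}}{2}$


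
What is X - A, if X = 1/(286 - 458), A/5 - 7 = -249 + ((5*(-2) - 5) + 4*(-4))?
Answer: 234779/172 ≈ 1365.0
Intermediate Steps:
A = -1365 (A = 35 + 5*(-249 + ((5*(-2) - 5) + 4*(-4))) = 35 + 5*(-249 + ((-10 - 5) - 16)) = 35 + 5*(-249 + (-15 - 16)) = 35 + 5*(-249 - 31) = 35 + 5*(-280) = 35 - 1400 = -1365)
X = -1/172 (X = 1/(-172) = -1/172 ≈ -0.0058140)
X - A = -1/172 - 1*(-1365) = -1/172 + 1365 = 234779/172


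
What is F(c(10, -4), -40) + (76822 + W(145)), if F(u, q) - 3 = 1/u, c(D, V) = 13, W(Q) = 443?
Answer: 1004485/13 ≈ 77268.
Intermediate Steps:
F(u, q) = 3 + 1/u
F(c(10, -4), -40) + (76822 + W(145)) = (3 + 1/13) + (76822 + 443) = (3 + 1/13) + 77265 = 40/13 + 77265 = 1004485/13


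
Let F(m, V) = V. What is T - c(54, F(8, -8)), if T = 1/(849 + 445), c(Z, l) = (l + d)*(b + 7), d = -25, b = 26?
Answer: 1409167/1294 ≈ 1089.0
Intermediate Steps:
c(Z, l) = -825 + 33*l (c(Z, l) = (l - 25)*(26 + 7) = (-25 + l)*33 = -825 + 33*l)
T = 1/1294 ≈ 0.00077280
T - c(54, F(8, -8)) = 1/1294 - (-825 + 33*(-8)) = 1/1294 - (-825 - 264) = 1/1294 - 1*(-1089) = 1/1294 + 1089 = 1409167/1294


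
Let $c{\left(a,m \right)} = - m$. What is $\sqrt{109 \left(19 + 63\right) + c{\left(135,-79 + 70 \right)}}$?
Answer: $\sqrt{8947} \approx 94.589$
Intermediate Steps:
$\sqrt{109 \left(19 + 63\right) + c{\left(135,-79 + 70 \right)}} = \sqrt{109 \left(19 + 63\right) - \left(-79 + 70\right)} = \sqrt{109 \cdot 82 - -9} = \sqrt{8938 + 9} = \sqrt{8947}$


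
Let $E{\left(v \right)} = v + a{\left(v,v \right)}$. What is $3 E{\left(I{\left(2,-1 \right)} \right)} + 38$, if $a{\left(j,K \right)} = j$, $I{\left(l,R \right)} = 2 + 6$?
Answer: $86$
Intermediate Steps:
$I{\left(l,R \right)} = 8$
$E{\left(v \right)} = 2 v$ ($E{\left(v \right)} = v + v = 2 v$)
$3 E{\left(I{\left(2,-1 \right)} \right)} + 38 = 3 \cdot 2 \cdot 8 + 38 = 3 \cdot 16 + 38 = 48 + 38 = 86$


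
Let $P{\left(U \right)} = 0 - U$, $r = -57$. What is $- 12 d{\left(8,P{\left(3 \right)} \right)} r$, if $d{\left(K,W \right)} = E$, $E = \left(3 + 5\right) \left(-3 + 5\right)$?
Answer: $10944$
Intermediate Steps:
$P{\left(U \right)} = - U$
$E = 16$ ($E = 8 \cdot 2 = 16$)
$d{\left(K,W \right)} = 16$
$- 12 d{\left(8,P{\left(3 \right)} \right)} r = \left(-12\right) 16 \left(-57\right) = \left(-192\right) \left(-57\right) = 10944$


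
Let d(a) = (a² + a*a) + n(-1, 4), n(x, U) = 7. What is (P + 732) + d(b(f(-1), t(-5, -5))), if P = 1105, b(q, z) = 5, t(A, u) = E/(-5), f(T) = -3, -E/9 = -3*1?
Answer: 1894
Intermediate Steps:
E = 27 (E = -(-27) = -9*(-3) = 27)
t(A, u) = -27/5 (t(A, u) = 27/(-5) = 27*(-⅕) = -27/5)
d(a) = 7 + 2*a² (d(a) = (a² + a*a) + 7 = (a² + a²) + 7 = 2*a² + 7 = 7 + 2*a²)
(P + 732) + d(b(f(-1), t(-5, -5))) = (1105 + 732) + (7 + 2*5²) = 1837 + (7 + 2*25) = 1837 + (7 + 50) = 1837 + 57 = 1894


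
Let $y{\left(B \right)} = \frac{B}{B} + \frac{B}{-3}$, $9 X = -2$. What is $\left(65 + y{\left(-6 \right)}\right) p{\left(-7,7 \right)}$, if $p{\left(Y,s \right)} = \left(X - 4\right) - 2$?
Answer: $- \frac{3808}{9} \approx -423.11$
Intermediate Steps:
$X = - \frac{2}{9}$ ($X = \frac{1}{9} \left(-2\right) = - \frac{2}{9} \approx -0.22222$)
$y{\left(B \right)} = 1 - \frac{B}{3}$ ($y{\left(B \right)} = 1 + B \left(- \frac{1}{3}\right) = 1 - \frac{B}{3}$)
$p{\left(Y,s \right)} = - \frac{56}{9}$ ($p{\left(Y,s \right)} = \left(- \frac{2}{9} - 4\right) - 2 = - \frac{38}{9} - 2 = - \frac{56}{9}$)
$\left(65 + y{\left(-6 \right)}\right) p{\left(-7,7 \right)} = \left(65 + \left(1 - -2\right)\right) \left(- \frac{56}{9}\right) = \left(65 + \left(1 + 2\right)\right) \left(- \frac{56}{9}\right) = \left(65 + 3\right) \left(- \frac{56}{9}\right) = 68 \left(- \frac{56}{9}\right) = - \frac{3808}{9}$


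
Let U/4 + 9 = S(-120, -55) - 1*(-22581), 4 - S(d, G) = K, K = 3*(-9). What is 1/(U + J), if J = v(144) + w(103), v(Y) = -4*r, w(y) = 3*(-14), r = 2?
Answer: 1/90362 ≈ 1.1067e-5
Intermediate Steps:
K = -27
w(y) = -42
S(d, G) = 31 (S(d, G) = 4 - 1*(-27) = 4 + 27 = 31)
v(Y) = -8 (v(Y) = -4*2 = -8)
U = 90412 (U = -36 + 4*(31 - 1*(-22581)) = -36 + 4*(31 + 22581) = -36 + 4*22612 = -36 + 90448 = 90412)
J = -50 (J = -8 - 42 = -50)
1/(U + J) = 1/(90412 - 50) = 1/90362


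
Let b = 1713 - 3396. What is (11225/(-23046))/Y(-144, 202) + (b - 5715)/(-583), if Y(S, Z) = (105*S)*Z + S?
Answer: 520755092990447/41038147526112 ≈ 12.690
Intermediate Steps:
Y(S, Z) = S + 105*S*Z (Y(S, Z) = 105*S*Z + S = S + 105*S*Z)
b = -1683
(11225/(-23046))/Y(-144, 202) + (b - 5715)/(-583) = (11225/(-23046))/((-144*(1 + 105*202))) + (-1683 - 5715)/(-583) = (11225*(-1/23046))/((-144*(1 + 21210))) - 7398*(-1/583) = -11225/(23046*((-144*21211))) + 7398/583 = -11225/23046/(-3054384) + 7398/583 = -11225/23046*(-1/3054384) + 7398/583 = 11225/70391333664 + 7398/583 = 520755092990447/41038147526112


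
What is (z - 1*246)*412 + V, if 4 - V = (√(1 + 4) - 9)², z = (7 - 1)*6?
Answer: -86602 + 18*√5 ≈ -86562.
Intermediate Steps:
z = 36 (z = 6*6 = 36)
V = 4 - (-9 + √5)² (V = 4 - (√(1 + 4) - 9)² = 4 - (√5 - 9)² = 4 - (-9 + √5)² ≈ -41.751)
(z - 1*246)*412 + V = (36 - 1*246)*412 + (-82 + 18*√5) = (36 - 246)*412 + (-82 + 18*√5) = -210*412 + (-82 + 18*√5) = -86520 + (-82 + 18*√5) = -86602 + 18*√5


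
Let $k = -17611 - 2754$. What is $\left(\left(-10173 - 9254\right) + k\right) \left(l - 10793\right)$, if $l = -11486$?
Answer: $886525968$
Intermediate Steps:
$k = -20365$
$\left(\left(-10173 - 9254\right) + k\right) \left(l - 10793\right) = \left(\left(-10173 - 9254\right) - 20365\right) \left(-11486 - 10793\right) = \left(-19427 - 20365\right) \left(-22279\right) = \left(-39792\right) \left(-22279\right) = 886525968$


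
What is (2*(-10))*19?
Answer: -380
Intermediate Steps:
(2*(-10))*19 = -20*19 = -380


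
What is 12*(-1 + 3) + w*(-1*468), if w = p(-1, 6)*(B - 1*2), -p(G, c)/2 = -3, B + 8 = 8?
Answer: 5640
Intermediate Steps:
B = 0 (B = -8 + 8 = 0)
p(G, c) = 6 (p(G, c) = -2*(-3) = 6)
w = -12 (w = 6*(0 - 1*2) = 6*(0 - 2) = 6*(-2) = -12)
12*(-1 + 3) + w*(-1*468) = 12*(-1 + 3) - (-12)*468 = 12*2 - 12*(-468) = 24 + 5616 = 5640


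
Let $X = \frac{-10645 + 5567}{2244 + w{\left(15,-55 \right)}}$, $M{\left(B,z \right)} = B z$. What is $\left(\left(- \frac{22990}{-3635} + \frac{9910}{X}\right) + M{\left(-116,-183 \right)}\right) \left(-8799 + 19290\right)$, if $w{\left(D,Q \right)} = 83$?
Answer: $\frac{323258392094001}{1845853} \approx 1.7513 \cdot 10^{8}$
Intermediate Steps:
$X = - \frac{5078}{2327}$ ($X = \frac{-10645 + 5567}{2244 + 83} = - \frac{5078}{2327} \approx -2.1822$)
$\left(\left(- \frac{22990}{-3635} + \frac{9910}{X}\right) + M{\left(-116,-183 \right)}\right) \left(-8799 + 19290\right) = \left(\left(- \frac{22990}{-3635} + \frac{9910}{- \frac{5078}{2327}}\right) - -21228\right) \left(-8799 + 19290\right) = \left(\left(\left(-22990\right) \left(- \frac{1}{3635}\right) + 9910 \left(- \frac{2327}{5078}\right)\right) + 21228\right) 10491 = \left(\left(\frac{4598}{727} - \frac{11530285}{2539}\right) + 21228\right) 10491 = \left(- \frac{8370842873}{1845853} + 21228\right) 10491 = \frac{30812924611}{1845853} \cdot 10491 = \frac{323258392094001}{1845853}$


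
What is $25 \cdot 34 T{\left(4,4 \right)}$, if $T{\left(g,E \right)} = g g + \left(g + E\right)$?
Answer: $20400$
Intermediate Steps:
$T{\left(g,E \right)} = E + g + g^{2}$ ($T{\left(g,E \right)} = g^{2} + \left(E + g\right) = E + g + g^{2}$)
$25 \cdot 34 T{\left(4,4 \right)} = 25 \cdot 34 \left(4 + 4 + 4^{2}\right) = 850 \left(4 + 4 + 16\right) = 850 \cdot 24 = 20400$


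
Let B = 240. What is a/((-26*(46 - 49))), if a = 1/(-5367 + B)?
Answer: -1/399906 ≈ -2.5006e-6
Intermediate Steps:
a = -1/5127 (a = 1/(-5367 + 240) = 1/(-5127) = -1/5127 ≈ -0.00019505)
a/((-26*(46 - 49))) = -(-1/(26*(46 - 49)))/5127 = -1/(5127*((-26*(-3)))) = -1/5127/78 = -1/5127*1/78 = -1/399906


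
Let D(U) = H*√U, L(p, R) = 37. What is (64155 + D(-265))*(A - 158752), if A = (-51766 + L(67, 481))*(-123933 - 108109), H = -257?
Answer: 770061566413230 - 3084807459562*I*√265 ≈ 7.7006e+14 - 5.0217e+13*I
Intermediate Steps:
A = 12003300618 (A = (-51766 + 37)*(-123933 - 108109) = -51729*(-232042) = 12003300618)
D(U) = -257*√U
(64155 + D(-265))*(A - 158752) = (64155 - 257*I*√265)*(12003300618 - 158752) = (64155 - 257*I*√265)*12003141866 = 770061566413230 - 3084807459562*I*√265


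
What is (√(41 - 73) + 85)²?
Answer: 7193 + 680*I*√2 ≈ 7193.0 + 961.67*I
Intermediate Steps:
(√(41 - 73) + 85)² = (√(-32) + 85)² = (4*I*√2 + 85)² = (85 + 4*I*√2)²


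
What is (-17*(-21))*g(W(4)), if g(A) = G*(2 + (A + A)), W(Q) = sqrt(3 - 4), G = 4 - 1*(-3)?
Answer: 4998 + 4998*I ≈ 4998.0 + 4998.0*I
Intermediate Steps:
G = 7 (G = 4 + 3 = 7)
W(Q) = I (W(Q) = sqrt(-1) = I)
g(A) = 14 + 14*A (g(A) = 7*(2 + (A + A)) = 7*(2 + 2*A) = 14 + 14*A)
(-17*(-21))*g(W(4)) = (-17*(-21))*(14 + 14*I) = 357*(14 + 14*I) = 4998 + 4998*I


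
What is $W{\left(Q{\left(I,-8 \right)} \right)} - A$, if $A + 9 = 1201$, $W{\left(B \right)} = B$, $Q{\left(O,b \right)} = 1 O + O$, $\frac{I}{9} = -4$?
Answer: $-1264$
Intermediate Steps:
$I = -36$ ($I = 9 \left(-4\right) = -36$)
$Q{\left(O,b \right)} = 2 O$ ($Q{\left(O,b \right)} = O + O = 2 O$)
$A = 1192$ ($A = -9 + 1201 = 1192$)
$W{\left(Q{\left(I,-8 \right)} \right)} - A = 2 \left(-36\right) - 1192 = -72 - 1192 = -1264$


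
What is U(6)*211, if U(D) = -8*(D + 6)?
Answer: -20256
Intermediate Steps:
U(D) = -48 - 8*D (U(D) = -8*(6 + D) = -48 - 8*D)
U(6)*211 = (-48 - 8*6)*211 = (-48 - 48)*211 = -96*211 = -20256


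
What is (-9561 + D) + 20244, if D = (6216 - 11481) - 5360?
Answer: 58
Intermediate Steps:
D = -10625 (D = -5265 - 5360 = -10625)
(-9561 + D) + 20244 = (-9561 - 10625) + 20244 = -20186 + 20244 = 58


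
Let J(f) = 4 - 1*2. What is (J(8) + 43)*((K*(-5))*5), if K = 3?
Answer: -3375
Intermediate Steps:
J(f) = 2 (J(f) = 4 - 2 = 2)
(J(8) + 43)*((K*(-5))*5) = (2 + 43)*((3*(-5))*5) = 45*(-15*5) = 45*(-75) = -3375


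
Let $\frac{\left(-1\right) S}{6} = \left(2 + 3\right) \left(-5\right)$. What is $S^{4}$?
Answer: $506250000$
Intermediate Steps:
$S = 150$ ($S = - 6 \left(2 + 3\right) \left(-5\right) = - 6 \cdot 5 \left(-5\right) = \left(-6\right) \left(-25\right) = 150$)
$S^{4} = 150^{4} = 506250000$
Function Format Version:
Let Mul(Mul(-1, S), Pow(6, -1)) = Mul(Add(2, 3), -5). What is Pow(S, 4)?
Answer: 506250000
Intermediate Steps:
S = 150 (S = Mul(-6, Mul(Add(2, 3), -5)) = Mul(-6, Mul(5, -5)) = Mul(-6, -25) = 150)
Pow(S, 4) = Pow(150, 4) = 506250000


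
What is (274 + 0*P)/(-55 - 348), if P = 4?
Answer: -274/403 ≈ -0.67990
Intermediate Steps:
(274 + 0*P)/(-55 - 348) = (274 + 0*4)/(-55 - 348) = (274 + 0)/(-403) = 274*(-1/403) = -274/403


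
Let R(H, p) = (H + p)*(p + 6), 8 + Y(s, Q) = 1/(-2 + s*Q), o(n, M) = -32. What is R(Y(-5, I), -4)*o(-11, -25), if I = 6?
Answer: 770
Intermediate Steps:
Y(s, Q) = -8 + 1/(-2 + Q*s) (Y(s, Q) = -8 + 1/(-2 + s*Q) = -8 + 1/(-2 + Q*s))
R(H, p) = (6 + p)*(H + p) (R(H, p) = (H + p)*(6 + p) = (6 + p)*(H + p))
R(Y(-5, I), -4)*o(-11, -25) = ((-4)² + 6*((17 - 8*6*(-5))/(-2 + 6*(-5))) + 6*(-4) + ((17 - 8*6*(-5))/(-2 + 6*(-5)))*(-4))*(-32) = (16 + 6*((17 + 240)/(-2 - 30)) - 24 + ((17 + 240)/(-2 - 30))*(-4))*(-32) = (16 + 6*(257/(-32)) - 24 + (257/(-32))*(-4))*(-32) = (16 + 6*(-1/32*257) - 24 - 1/32*257*(-4))*(-32) = (16 + 6*(-257/32) - 24 - 257/32*(-4))*(-32) = (16 - 771/16 - 24 + 257/8)*(-32) = -385/16*(-32) = 770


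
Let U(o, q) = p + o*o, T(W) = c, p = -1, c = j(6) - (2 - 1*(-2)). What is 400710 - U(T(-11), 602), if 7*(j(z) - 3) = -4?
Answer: 19634718/49 ≈ 4.0071e+5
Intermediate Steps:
j(z) = 17/7 (j(z) = 3 + (⅐)*(-4) = 3 - 4/7 = 17/7)
c = -11/7 (c = 17/7 - (2 - 1*(-2)) = 17/7 - (2 + 2) = 17/7 - 1*4 = 17/7 - 4 = -11/7 ≈ -1.5714)
T(W) = -11/7
U(o, q) = -1 + o² (U(o, q) = -1 + o*o = -1 + o²)
400710 - U(T(-11), 602) = 400710 - (-1 + (-11/7)²) = 400710 - (-1 + 121/49) = 400710 - 1*72/49 = 400710 - 72/49 = 19634718/49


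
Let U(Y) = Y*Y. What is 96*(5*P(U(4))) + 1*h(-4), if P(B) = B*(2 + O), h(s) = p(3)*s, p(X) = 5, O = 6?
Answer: 61420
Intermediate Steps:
U(Y) = Y²
h(s) = 5*s
P(B) = 8*B (P(B) = B*(2 + 6) = B*8 = 8*B)
96*(5*P(U(4))) + 1*h(-4) = 96*(5*(8*4²)) + 1*(5*(-4)) = 96*(5*(8*16)) + 1*(-20) = 96*(5*128) - 20 = 96*640 - 20 = 61440 - 20 = 61420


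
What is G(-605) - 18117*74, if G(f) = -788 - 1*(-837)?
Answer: -1340609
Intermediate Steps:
G(f) = 49 (G(f) = -788 + 837 = 49)
G(-605) - 18117*74 = 49 - 18117*74 = 49 - 1*1340658 = 49 - 1340658 = -1340609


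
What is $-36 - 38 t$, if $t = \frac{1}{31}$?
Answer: $- \frac{1154}{31} \approx -37.226$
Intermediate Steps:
$t = \frac{1}{31} \approx 0.032258$
$-36 - 38 t = -36 - \frac{38}{31} = - \frac{1154}{31}$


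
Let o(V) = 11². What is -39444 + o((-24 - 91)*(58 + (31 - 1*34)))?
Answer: -39323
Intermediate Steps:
o(V) = 121
-39444 + o((-24 - 91)*(58 + (31 - 1*34))) = -39444 + 121 = -39323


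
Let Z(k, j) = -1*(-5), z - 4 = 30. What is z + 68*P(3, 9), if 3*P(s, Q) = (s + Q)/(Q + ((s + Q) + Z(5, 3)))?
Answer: 578/13 ≈ 44.462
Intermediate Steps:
z = 34 (z = 4 + 30 = 34)
Z(k, j) = 5
P(s, Q) = (Q + s)/(3*(5 + s + 2*Q)) (P(s, Q) = ((s + Q)/(Q + ((s + Q) + 5)))/3 = ((Q + s)/(Q + ((Q + s) + 5)))/3 = ((Q + s)/(Q + (5 + Q + s)))/3 = ((Q + s)/(5 + s + 2*Q))/3 = (Q + s)/(3*(5 + s + 2*Q)))
z + 68*P(3, 9) = 34 + 68*((9 + 3)/(3*(5 + 3 + 2*9))) = 34 + 68*((1/3)*12/(5 + 3 + 18)) = 34 + 68*((1/3)*12/26) = 34 + 68*((1/3)*(1/26)*12) = 34 + 68*(2/13) = 34 + 136/13 = 578/13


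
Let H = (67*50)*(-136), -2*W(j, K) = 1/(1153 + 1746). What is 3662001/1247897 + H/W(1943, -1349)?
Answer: 470915112067943/178271 ≈ 2.6416e+9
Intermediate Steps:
W(j, K) = -1/5798 (W(j, K) = -1/(2*(1153 + 1746)) = -½/2899 = -½*1/2899 = -1/5798)
H = -455600 (H = 3350*(-136) = -455600)
3662001/1247897 + H/W(1943, -1349) = 3662001/1247897 - 455600/(-1/5798) = 3662001*(1/1247897) - 455600*(-5798) = 523143/178271 + 2641568800 = 470915112067943/178271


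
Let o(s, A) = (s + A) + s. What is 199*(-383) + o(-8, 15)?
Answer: -76218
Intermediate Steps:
o(s, A) = A + 2*s (o(s, A) = (A + s) + s = A + 2*s)
199*(-383) + o(-8, 15) = 199*(-383) + (15 + 2*(-8)) = -76217 + (15 - 16) = -76217 - 1 = -76218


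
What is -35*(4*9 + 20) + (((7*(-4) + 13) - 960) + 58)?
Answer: -2877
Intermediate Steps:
-35*(4*9 + 20) + (((7*(-4) + 13) - 960) + 58) = -35*(36 + 20) + (((-28 + 13) - 960) + 58) = -35*56 + ((-15 - 960) + 58) = -1960 + (-975 + 58) = -1960 - 917 = -2877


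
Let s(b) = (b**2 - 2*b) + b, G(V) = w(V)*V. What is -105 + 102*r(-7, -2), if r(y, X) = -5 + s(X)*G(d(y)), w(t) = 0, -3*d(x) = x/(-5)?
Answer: -615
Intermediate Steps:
d(x) = x/15 (d(x) = -x/(3*(-5)) = -x*(-1)/(3*5) = -(-1)*x/15 = x/15)
G(V) = 0 (G(V) = 0*V = 0)
s(b) = b**2 - b
r(y, X) = -5 (r(y, X) = -5 + (X*(-1 + X))*0 = -5 + 0 = -5)
-105 + 102*r(-7, -2) = -105 + 102*(-5) = -105 - 510 = -615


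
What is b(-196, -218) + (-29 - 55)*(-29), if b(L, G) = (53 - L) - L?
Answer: 2881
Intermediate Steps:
b(L, G) = 53 - 2*L
b(-196, -218) + (-29 - 55)*(-29) = (53 - 2*(-196)) + (-29 - 55)*(-29) = (53 + 392) - 84*(-29) = 445 + 2436 = 2881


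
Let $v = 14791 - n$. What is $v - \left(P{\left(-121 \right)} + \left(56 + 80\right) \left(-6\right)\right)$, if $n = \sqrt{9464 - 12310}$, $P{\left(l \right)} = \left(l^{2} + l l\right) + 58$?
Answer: $-13733 - i \sqrt{2846} \approx -13733.0 - 53.348 i$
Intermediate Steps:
$P{\left(l \right)} = 58 + 2 l^{2}$ ($P{\left(l \right)} = \left(l^{2} + l^{2}\right) + 58 = 2 l^{2} + 58 = 58 + 2 l^{2}$)
$n = i \sqrt{2846}$ ($n = \sqrt{-2846} = i \sqrt{2846} \approx 53.348 i$)
$v = 14791 - i \sqrt{2846} \approx 14791.0 - 53.348 i$
$v - \left(P{\left(-121 \right)} + \left(56 + 80\right) \left(-6\right)\right) = \left(14791 - i \sqrt{2846}\right) - \left(\left(58 + 2 \left(-121\right)^{2}\right) + \left(56 + 80\right) \left(-6\right)\right) = \left(14791 - i \sqrt{2846}\right) - \left(\left(58 + 2 \cdot 14641\right) + 136 \left(-6\right)\right) = \left(14791 - i \sqrt{2846}\right) - \left(\left(58 + 29282\right) - 816\right) = \left(14791 - i \sqrt{2846}\right) - \left(29340 - 816\right) = \left(14791 - i \sqrt{2846}\right) - 28524 = -13733 - i \sqrt{2846}$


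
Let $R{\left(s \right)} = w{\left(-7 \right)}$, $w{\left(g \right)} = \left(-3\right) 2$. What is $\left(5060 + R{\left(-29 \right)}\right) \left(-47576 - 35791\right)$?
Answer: $-421336818$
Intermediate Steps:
$w{\left(g \right)} = -6$
$R{\left(s \right)} = -6$
$\left(5060 + R{\left(-29 \right)}\right) \left(-47576 - 35791\right) = \left(5060 - 6\right) \left(-47576 - 35791\right) = 5054 \left(-83367\right) = -421336818$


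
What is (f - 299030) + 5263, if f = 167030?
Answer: -126737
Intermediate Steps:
(f - 299030) + 5263 = (167030 - 299030) + 5263 = -132000 + 5263 = -126737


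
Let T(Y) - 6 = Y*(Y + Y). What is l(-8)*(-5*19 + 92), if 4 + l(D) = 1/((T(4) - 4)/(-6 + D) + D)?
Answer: 897/73 ≈ 12.288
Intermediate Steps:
T(Y) = 6 + 2*Y² (T(Y) = 6 + Y*(Y + Y) = 6 + Y*(2*Y) = 6 + 2*Y²)
l(D) = -4 + 1/(D + 34/(-6 + D)) (l(D) = -4 + 1/(((6 + 2*4²) - 4)/(-6 + D) + D) = -4 + 1/(((6 + 2*16) - 4)/(-6 + D) + D) = -4 + 1/(((6 + 32) - 4)/(-6 + D) + D) = -4 + 1/((38 - 4)/(-6 + D) + D) = -4 + 1/(34/(-6 + D) + D) = -4 + 1/(D + 34/(-6 + D)))
l(-8)*(-5*19 + 92) = ((-142 - 4*(-8)² + 25*(-8))/(34 + (-8)² - 6*(-8)))*(-5*19 + 92) = ((-142 - 4*64 - 200)/(34 + 64 + 48))*(-95 + 92) = ((-142 - 256 - 200)/146)*(-3) = ((1/146)*(-598))*(-3) = -299/73*(-3) = 897/73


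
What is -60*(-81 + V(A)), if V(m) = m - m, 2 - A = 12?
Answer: 4860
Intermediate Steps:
A = -10 (A = 2 - 1*12 = 2 - 12 = -10)
V(m) = 0
-60*(-81 + V(A)) = -60*(-81 + 0) = -60*(-81) = 4860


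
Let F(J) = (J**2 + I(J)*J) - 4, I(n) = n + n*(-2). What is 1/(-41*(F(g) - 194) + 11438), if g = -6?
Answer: 1/19556 ≈ 5.1135e-5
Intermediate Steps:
I(n) = -n (I(n) = n - 2*n = -n)
F(J) = -4 (F(J) = (J**2 + (-J)*J) - 4 = (J**2 - J**2) - 4 = 0 - 4 = -4)
1/(-41*(F(g) - 194) + 11438) = 1/(-41*(-4 - 194) + 11438) = 1/(-41*(-198) + 11438) = 1/(8118 + 11438) = 1/19556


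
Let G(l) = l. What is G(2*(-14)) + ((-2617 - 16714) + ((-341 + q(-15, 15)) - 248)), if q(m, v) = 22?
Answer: -19926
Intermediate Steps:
G(2*(-14)) + ((-2617 - 16714) + ((-341 + q(-15, 15)) - 248)) = 2*(-14) + ((-2617 - 16714) + ((-341 + 22) - 248)) = -28 + (-19331 + (-319 - 248)) = -28 + (-19331 - 567) = -28 - 19898 = -19926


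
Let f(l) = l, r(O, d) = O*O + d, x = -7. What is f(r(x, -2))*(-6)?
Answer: -282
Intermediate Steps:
r(O, d) = d + O² (r(O, d) = O² + d = d + O²)
f(r(x, -2))*(-6) = (-2 + (-7)²)*(-6) = (-2 + 49)*(-6) = 47*(-6) = -282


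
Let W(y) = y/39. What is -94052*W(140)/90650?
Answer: -26872/7215 ≈ -3.7245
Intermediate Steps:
W(y) = y/39 (W(y) = y*(1/39) = y/39)
-94052*W(140)/90650 = -94052/(90650/(((1/39)*140))) = -94052/(90650/(140/39)) = -94052/(90650*(39/140)) = -94052/50505/2 = -94052*2/50505 = -26872/7215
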